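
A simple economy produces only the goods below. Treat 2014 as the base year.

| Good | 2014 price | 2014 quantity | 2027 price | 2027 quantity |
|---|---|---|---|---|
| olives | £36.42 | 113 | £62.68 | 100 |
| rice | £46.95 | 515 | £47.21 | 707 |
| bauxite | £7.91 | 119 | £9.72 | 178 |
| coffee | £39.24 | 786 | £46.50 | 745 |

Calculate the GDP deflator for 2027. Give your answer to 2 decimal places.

Nominal GDP 2027 = 62.68·100 + 47.21·707 + 9.72·178 + 46.50·745 = 76018.13.
Real GDP 2027 (at 2014 prices) = 36.42·100 + 46.95·707 + 7.91·178 + 39.24·745 = 67477.43.
Deflator = Nominal/Real × 100 = 76018.13/67477.43 × 100 = 112.657.

112.66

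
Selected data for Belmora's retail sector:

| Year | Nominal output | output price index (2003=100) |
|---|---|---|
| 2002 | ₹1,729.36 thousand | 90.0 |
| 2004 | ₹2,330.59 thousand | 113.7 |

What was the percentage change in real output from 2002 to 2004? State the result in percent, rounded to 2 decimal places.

Real output 2002 = 1729.36 / 0.900 = 1921.51.
Real output 2004 = 2330.59 / 1.137 = 2049.77.
Real growth = 2049.77 / 1921.51 − 1 = 0.0667.

6.67%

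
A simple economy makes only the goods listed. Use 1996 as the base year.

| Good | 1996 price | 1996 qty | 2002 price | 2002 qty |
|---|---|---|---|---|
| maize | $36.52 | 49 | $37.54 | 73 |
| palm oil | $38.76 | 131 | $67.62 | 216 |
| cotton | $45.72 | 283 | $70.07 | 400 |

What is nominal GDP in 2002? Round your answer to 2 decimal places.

$45374.34

Nominal GDP 2002 = Σ (p_2002 × q_2002) = 37.54·73 + 67.62·216 + 70.07·400 = 45374.34.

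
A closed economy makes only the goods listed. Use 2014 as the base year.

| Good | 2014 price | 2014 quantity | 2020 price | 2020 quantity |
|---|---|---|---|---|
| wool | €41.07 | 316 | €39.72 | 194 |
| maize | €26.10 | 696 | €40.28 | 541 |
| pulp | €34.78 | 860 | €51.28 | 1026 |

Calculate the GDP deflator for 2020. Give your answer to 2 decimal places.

142.13

Nominal GDP 2020 = 39.72·194 + 40.28·541 + 51.28·1026 = 82110.44.
Real GDP 2020 (at 2014 prices) = 41.07·194 + 26.10·541 + 34.78·1026 = 57771.96.
Deflator = Nominal/Real × 100 = 82110.44/57771.96 × 100 = 142.129.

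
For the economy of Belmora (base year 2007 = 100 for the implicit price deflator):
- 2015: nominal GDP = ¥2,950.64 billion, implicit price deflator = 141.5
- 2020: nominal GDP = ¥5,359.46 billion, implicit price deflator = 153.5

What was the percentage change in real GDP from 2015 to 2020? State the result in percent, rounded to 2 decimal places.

Real GDP 2015 = 2950.64 / 1.415 = 2085.26.
Real GDP 2020 = 5359.46 / 1.535 = 3491.50.
Real growth = 3491.50 / 2085.26 − 1 = 0.6744.

67.44%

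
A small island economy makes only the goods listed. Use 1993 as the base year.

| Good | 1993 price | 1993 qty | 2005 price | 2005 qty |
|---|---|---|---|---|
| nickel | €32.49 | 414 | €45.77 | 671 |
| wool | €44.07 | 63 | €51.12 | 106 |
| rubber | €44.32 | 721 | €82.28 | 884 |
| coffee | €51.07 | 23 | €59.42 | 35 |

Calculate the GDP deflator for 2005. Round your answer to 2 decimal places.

164.51

Nominal GDP 2005 = 45.77·671 + 51.12·106 + 82.28·884 + 59.42·35 = 110945.61.
Real GDP 2005 (at 1993 prices) = 32.49·671 + 44.07·106 + 44.32·884 + 51.07·35 = 67438.54.
Deflator = Nominal/Real × 100 = 110945.61/67438.54 × 100 = 164.514.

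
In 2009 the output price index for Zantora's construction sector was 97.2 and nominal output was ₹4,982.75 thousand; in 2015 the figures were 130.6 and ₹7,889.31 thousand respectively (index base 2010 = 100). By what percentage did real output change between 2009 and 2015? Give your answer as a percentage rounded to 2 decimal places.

Real output 2009 = 4982.75 / 0.972 = 5126.29.
Real output 2015 = 7889.31 / 1.306 = 6040.82.
Real growth = 6040.82 / 5126.29 − 1 = 0.1784.

17.84%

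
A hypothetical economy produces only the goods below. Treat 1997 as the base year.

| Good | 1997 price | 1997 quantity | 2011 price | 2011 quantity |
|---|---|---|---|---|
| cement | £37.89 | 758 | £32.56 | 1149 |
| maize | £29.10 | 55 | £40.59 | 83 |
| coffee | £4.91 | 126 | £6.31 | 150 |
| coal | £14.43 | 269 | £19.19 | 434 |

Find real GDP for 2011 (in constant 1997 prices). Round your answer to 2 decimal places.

Real GDP 2011 = Σ (p_1997 × q_2011) = 37.89·1149 + 29.10·83 + 4.91·150 + 14.43·434 = 52950.03.

£52950.03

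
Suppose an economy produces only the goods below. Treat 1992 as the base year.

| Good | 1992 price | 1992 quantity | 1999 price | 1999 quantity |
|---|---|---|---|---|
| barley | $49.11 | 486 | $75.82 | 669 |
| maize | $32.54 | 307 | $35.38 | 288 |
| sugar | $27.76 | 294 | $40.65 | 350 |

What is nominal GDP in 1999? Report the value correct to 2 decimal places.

$75140.52

Nominal GDP 1999 = Σ (p_1999 × q_1999) = 75.82·669 + 35.38·288 + 40.65·350 = 75140.52.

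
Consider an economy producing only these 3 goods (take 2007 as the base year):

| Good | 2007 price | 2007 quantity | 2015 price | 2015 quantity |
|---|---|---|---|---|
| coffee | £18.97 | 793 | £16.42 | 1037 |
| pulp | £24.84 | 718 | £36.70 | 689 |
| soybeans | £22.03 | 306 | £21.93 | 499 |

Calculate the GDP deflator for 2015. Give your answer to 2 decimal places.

Nominal GDP 2015 = 16.42·1037 + 36.70·689 + 21.93·499 = 53256.91.
Real GDP 2015 (at 2007 prices) = 18.97·1037 + 24.84·689 + 22.03·499 = 47779.62.
Deflator = Nominal/Real × 100 = 53256.91/47779.62 × 100 = 111.464.

111.46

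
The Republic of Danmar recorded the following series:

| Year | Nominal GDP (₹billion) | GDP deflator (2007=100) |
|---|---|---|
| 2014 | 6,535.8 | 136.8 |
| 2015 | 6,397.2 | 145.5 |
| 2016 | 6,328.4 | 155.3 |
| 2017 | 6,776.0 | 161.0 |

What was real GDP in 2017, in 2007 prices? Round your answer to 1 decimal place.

₹4,208.7 billion

Real GDP 2017 = 6776.0 / 1.610 = 4208.70.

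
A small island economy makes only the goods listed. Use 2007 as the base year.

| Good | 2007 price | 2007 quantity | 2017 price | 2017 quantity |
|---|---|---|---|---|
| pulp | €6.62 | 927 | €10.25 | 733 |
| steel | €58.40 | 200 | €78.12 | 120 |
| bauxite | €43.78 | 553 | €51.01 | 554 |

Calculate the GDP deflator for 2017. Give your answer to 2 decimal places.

Nominal GDP 2017 = 10.25·733 + 78.12·120 + 51.01·554 = 45147.19.
Real GDP 2017 (at 2007 prices) = 6.62·733 + 58.40·120 + 43.78·554 = 36114.58.
Deflator = Nominal/Real × 100 = 45147.19/36114.58 × 100 = 125.011.

125.01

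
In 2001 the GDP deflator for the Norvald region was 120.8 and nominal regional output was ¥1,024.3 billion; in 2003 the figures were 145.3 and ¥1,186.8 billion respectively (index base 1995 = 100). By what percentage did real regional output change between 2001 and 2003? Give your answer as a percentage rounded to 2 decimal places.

Deflate each year: 2001 → 1024.3/1.208 = 847.93; 2003 → 1186.8/1.453 = 816.79.
So real regional output changed by 816.79/847.93 − 1 = -0.0367, i.e. -3.67%.

-3.67%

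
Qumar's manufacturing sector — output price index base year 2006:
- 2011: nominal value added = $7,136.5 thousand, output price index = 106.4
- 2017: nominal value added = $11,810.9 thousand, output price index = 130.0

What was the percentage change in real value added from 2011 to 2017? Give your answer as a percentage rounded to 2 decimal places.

35.46%

Real value added 2011 = 7136.5 / 1.064 = 6707.24.
Real value added 2017 = 11810.9 / 1.300 = 9085.31.
Real growth = 9085.31 / 6707.24 − 1 = 0.3546.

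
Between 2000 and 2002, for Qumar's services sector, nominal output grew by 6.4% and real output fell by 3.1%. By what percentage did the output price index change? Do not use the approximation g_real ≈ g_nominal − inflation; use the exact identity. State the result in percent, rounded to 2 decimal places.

9.80%

(1 + g_nom) = (1 + g_real)(1 + π), so π = 1.0640 / 0.9690 − 1 = 0.09804.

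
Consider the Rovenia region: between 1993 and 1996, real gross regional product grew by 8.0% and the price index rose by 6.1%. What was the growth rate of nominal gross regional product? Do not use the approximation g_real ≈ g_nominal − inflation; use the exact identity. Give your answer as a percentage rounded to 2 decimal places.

14.59%

(1 + g_nom) = (1 + g_real)(1 + π) = 1.0800 × 1.0610 = 1.14588.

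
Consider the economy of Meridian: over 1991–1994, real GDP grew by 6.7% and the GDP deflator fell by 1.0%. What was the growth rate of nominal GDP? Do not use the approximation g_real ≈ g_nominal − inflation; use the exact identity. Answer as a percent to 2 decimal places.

5.63%

(1 + g_nom) = (1 + g_real)(1 + π) = 1.0670 × 0.9900 = 1.05633.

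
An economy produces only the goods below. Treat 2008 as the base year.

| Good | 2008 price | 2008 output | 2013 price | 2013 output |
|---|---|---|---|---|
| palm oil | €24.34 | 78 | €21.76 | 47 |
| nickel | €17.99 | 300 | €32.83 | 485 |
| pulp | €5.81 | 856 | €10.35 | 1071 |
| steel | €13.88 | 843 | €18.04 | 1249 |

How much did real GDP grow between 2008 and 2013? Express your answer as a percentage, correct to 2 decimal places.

39.46%

Real GDP 2008 = Nominal GDP 2008 = 24.34·78 + 17.99·300 + 5.81·856 + 13.88·843 = 23969.72.
Real GDP 2013 (at 2008 prices) = 24.34·47 + 17.99·485 + 5.81·1071 + 13.88·1249 = 33427.76.
Real growth = 33427.76/23969.72 − 1 = 0.3946.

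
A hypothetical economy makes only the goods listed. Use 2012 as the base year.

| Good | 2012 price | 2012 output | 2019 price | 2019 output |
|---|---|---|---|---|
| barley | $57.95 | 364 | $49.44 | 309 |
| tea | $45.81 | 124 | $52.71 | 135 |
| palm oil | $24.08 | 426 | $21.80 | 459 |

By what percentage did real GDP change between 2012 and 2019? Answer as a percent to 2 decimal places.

Real GDP 2012 = Nominal GDP 2012 = 57.95·364 + 45.81·124 + 24.08·426 = 37032.32.
Real GDP 2019 (at 2012 prices) = 57.95·309 + 45.81·135 + 24.08·459 = 35143.62.
Real growth = 35143.62/37032.32 − 1 = -0.0510.

-5.10%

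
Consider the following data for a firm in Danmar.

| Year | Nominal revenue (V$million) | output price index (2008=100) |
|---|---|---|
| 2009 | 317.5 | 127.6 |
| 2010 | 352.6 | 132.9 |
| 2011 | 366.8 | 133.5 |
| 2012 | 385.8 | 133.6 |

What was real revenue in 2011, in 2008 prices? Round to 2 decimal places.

V$274.76 million

Real revenue 2011 = 366.8 / 1.335 = 274.76.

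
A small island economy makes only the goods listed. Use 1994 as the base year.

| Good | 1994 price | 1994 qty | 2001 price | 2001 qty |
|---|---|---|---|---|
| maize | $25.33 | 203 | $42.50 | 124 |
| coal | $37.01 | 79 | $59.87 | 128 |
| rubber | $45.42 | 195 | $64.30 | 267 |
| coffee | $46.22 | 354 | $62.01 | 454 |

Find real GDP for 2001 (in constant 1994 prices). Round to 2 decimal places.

Real GDP 2001 = Σ (p_1994 × q_2001) = 25.33·124 + 37.01·128 + 45.42·267 + 46.22·454 = 40989.22.

$40989.22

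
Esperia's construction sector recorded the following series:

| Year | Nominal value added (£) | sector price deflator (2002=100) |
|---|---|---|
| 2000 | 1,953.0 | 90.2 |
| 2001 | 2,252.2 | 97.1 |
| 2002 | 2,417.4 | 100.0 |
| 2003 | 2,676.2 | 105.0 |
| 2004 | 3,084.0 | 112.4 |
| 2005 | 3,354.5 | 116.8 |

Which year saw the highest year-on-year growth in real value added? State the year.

2001: real = 2252.2/0.971 = 2319.46; growth vs 2000 (2165.19) = 7.13%.
2002: real = 2417.4/1.000 = 2417.40; growth vs 2001 (2319.46) = 4.22%.
2003: real = 2676.2/1.050 = 2548.76; growth vs 2002 (2417.40) = 5.43%.
2004: real = 3084.0/1.124 = 2743.77; growth vs 2003 (2548.76) = 7.65%.
2005: real = 3354.5/1.168 = 2872.00; growth vs 2004 (2743.77) = 4.67%.

2004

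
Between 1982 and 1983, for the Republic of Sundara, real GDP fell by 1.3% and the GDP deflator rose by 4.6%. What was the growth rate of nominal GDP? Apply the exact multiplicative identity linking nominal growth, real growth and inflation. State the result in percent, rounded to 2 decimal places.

(1 + g_nom) = (1 + g_real)(1 + π) = 0.9870 × 1.0460 = 1.03240.

3.24%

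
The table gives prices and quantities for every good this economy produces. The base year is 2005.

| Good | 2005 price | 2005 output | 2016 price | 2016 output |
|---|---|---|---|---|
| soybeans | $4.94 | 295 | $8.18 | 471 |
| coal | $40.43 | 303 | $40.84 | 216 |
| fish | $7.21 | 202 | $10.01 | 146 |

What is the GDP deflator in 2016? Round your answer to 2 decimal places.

Nominal GDP 2016 = 8.18·471 + 40.84·216 + 10.01·146 = 14135.68.
Real GDP 2016 (at 2005 prices) = 4.94·471 + 40.43·216 + 7.21·146 = 12112.28.
Deflator = Nominal/Real × 100 = 14135.68/12112.28 × 100 = 116.705.

116.71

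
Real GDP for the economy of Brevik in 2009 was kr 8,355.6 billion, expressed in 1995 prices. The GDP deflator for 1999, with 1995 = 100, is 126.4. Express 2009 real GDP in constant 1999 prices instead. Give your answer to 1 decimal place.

Real GDP in 1999 prices = Real GDP in 1995 prices × (P_1999/P_1995) = 8355.6 × 1.264 = 10561.48.

kr 10,561.5 billion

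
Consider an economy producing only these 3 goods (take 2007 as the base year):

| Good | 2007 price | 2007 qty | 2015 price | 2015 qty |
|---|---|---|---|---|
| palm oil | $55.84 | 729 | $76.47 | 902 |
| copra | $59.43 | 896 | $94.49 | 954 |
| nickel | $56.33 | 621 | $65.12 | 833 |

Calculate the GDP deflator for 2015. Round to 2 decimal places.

138.56

Nominal GDP 2015 = 76.47·902 + 94.49·954 + 65.12·833 = 213364.36.
Real GDP 2015 (at 2007 prices) = 55.84·902 + 59.43·954 + 56.33·833 = 153986.79.
Deflator = Nominal/Real × 100 = 213364.36/153986.79 × 100 = 138.560.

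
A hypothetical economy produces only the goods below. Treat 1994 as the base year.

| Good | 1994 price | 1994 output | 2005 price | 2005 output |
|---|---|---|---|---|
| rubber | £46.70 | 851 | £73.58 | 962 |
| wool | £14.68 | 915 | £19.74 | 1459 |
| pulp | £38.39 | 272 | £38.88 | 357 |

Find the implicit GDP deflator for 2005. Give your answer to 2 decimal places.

141.74

Nominal GDP 2005 = 73.58·962 + 19.74·1459 + 38.88·357 = 113464.78.
Real GDP 2005 (at 1994 prices) = 46.70·962 + 14.68·1459 + 38.39·357 = 80048.75.
Deflator = Nominal/Real × 100 = 113464.78/80048.75 × 100 = 141.745.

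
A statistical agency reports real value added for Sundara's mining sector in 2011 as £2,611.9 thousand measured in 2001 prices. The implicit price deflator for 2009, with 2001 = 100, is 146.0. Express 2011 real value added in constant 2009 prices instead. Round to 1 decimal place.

Real value added in 2009 prices = Real value added in 2001 prices × (P_2009/P_2001) = 2611.9 × 1.460 = 3813.37.

£3,813.4 thousand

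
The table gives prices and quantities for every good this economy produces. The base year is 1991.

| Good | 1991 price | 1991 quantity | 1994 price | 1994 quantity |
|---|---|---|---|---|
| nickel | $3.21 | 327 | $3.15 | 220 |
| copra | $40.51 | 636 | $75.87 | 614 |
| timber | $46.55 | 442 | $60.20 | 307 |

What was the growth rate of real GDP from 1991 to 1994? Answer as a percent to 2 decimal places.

-15.87%

Real GDP 1991 = Nominal GDP 1991 = 3.21·327 + 40.51·636 + 46.55·442 = 47389.13.
Real GDP 1994 (at 1991 prices) = 3.21·220 + 40.51·614 + 46.55·307 = 39870.19.
Real growth = 39870.19/47389.13 − 1 = -0.1587.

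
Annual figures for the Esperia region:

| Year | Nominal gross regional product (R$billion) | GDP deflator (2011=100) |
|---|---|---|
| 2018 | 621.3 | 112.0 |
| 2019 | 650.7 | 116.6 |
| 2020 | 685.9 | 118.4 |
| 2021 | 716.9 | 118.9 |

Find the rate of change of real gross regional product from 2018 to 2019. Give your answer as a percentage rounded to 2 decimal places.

Real gross regional product 2018 = 621.3/1.120 = 554.73.
Real gross regional product 2019 = 650.7/1.166 = 558.06.
Change = 558.06/554.73 − 1 = 0.0060.

0.60%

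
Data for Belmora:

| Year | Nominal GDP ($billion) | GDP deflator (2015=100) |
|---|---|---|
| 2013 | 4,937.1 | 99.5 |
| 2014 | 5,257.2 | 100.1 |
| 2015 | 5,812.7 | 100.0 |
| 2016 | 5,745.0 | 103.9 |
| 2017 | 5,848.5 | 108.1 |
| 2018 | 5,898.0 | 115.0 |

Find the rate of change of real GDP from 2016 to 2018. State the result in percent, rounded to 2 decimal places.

Real GDP 2016 = 5745.0/1.039 = 5529.36.
Real GDP 2018 = 5898.0/1.150 = 5128.70.
Change = 5128.70/5529.36 − 1 = -0.0725.

-7.25%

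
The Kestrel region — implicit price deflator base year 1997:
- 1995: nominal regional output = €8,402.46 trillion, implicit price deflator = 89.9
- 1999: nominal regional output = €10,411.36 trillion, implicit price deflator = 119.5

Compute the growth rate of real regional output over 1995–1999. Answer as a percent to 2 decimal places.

-6.78%

Real regional output 1995 = 8402.46 / 0.899 = 9346.45.
Real regional output 1999 = 10411.36 / 1.195 = 8712.44.
Real growth = 8712.44 / 9346.45 − 1 = -0.0678.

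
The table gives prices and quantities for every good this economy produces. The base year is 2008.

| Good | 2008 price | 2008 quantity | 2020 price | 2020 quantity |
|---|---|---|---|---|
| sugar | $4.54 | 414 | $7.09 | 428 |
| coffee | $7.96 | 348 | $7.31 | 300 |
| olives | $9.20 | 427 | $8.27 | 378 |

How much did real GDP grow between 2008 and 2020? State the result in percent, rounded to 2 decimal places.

Real GDP 2008 = Nominal GDP 2008 = 4.54·414 + 7.96·348 + 9.20·427 = 8578.04.
Real GDP 2020 (at 2008 prices) = 4.54·428 + 7.96·300 + 9.20·378 = 7808.72.
Real growth = 7808.72/8578.04 − 1 = -0.0897.

-8.97%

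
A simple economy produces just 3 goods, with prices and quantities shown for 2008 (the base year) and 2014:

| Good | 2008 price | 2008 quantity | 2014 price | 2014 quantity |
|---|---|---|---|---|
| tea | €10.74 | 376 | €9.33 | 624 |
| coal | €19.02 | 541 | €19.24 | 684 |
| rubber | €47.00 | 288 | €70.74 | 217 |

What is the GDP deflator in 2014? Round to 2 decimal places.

Nominal GDP 2014 = 9.33·624 + 19.24·684 + 70.74·217 = 34332.66.
Real GDP 2014 (at 2008 prices) = 10.74·624 + 19.02·684 + 47.00·217 = 29910.44.
Deflator = Nominal/Real × 100 = 34332.66/29910.44 × 100 = 114.785.

114.78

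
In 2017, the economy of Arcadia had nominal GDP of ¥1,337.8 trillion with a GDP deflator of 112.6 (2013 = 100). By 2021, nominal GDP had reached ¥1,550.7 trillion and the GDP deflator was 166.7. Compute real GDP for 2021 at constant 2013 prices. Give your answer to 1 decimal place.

Real GDP = Nominal / (GDP deflator/100) = 1550.7 / 1.667 = 930.23.

¥930.2 trillion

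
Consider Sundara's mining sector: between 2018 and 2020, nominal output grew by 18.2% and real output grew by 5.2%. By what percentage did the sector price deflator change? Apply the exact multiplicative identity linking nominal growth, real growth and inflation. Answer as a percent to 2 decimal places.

12.36%

(1 + g_nom) = (1 + g_real)(1 + π), so π = 1.1820 / 1.0520 − 1 = 0.12357.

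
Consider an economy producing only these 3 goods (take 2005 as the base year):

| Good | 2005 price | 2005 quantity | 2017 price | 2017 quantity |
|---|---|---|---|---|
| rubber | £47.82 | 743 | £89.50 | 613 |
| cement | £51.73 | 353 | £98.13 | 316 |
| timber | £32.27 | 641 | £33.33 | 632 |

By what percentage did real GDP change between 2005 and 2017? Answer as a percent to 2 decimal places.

Real GDP 2005 = Nominal GDP 2005 = 47.82·743 + 51.73·353 + 32.27·641 = 74476.02.
Real GDP 2017 (at 2005 prices) = 47.82·613 + 51.73·316 + 32.27·632 = 66054.98.
Real growth = 66054.98/74476.02 − 1 = -0.1131.

-11.31%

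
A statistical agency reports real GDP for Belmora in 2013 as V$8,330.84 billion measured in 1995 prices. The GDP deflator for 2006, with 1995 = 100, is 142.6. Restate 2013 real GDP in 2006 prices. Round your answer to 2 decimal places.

Real GDP in 2006 prices = Real GDP in 1995 prices × (P_2006/P_1995) = 8330.84 × 1.426 = 11879.78.

V$11,879.78 billion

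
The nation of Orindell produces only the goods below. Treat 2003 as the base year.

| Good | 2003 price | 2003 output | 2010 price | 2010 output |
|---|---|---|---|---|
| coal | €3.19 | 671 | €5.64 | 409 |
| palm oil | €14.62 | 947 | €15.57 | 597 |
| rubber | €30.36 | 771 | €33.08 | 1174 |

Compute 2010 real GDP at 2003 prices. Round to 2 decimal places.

€45675.49

Real GDP 2010 = Σ (p_2003 × q_2010) = 3.19·409 + 14.62·597 + 30.36·1174 = 45675.49.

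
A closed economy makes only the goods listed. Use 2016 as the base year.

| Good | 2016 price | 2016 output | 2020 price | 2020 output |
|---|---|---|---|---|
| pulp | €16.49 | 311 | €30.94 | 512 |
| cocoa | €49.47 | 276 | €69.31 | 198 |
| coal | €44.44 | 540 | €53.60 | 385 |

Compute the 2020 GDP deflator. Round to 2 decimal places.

142.02

Nominal GDP 2020 = 30.94·512 + 69.31·198 + 53.60·385 = 50200.66.
Real GDP 2020 (at 2016 prices) = 16.49·512 + 49.47·198 + 44.44·385 = 35347.34.
Deflator = Nominal/Real × 100 = 50200.66/35347.34 × 100 = 142.021.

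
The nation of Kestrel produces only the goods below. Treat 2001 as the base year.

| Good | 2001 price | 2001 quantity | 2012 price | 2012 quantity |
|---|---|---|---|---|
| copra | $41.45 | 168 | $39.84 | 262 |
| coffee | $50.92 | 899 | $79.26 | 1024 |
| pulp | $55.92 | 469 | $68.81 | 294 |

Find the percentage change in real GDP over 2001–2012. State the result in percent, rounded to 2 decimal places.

Real GDP 2001 = Nominal GDP 2001 = 41.45·168 + 50.92·899 + 55.92·469 = 78967.16.
Real GDP 2012 (at 2001 prices) = 41.45·262 + 50.92·1024 + 55.92·294 = 79442.46.
Real growth = 79442.46/78967.16 − 1 = 0.0060.

0.60%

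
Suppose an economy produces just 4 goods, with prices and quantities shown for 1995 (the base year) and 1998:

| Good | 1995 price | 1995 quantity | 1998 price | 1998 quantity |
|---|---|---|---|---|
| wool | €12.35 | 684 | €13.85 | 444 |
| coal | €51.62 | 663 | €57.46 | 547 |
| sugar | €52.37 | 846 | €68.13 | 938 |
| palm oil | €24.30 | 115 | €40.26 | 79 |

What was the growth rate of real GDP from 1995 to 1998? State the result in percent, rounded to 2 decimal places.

-5.58%

Real GDP 1995 = Nominal GDP 1995 = 12.35·684 + 51.62·663 + 52.37·846 + 24.30·115 = 89770.98.
Real GDP 1998 (at 1995 prices) = 12.35·444 + 51.62·547 + 52.37·938 + 24.30·79 = 84762.30.
Real growth = 84762.30/89770.98 − 1 = -0.0558.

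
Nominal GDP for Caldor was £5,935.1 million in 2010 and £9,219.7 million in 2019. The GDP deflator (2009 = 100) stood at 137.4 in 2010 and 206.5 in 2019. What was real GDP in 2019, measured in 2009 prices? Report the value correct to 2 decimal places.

£4,464.75 million

Real GDP = Nominal / (GDP deflator/100) = 9219.7 / 2.065 = 4464.75.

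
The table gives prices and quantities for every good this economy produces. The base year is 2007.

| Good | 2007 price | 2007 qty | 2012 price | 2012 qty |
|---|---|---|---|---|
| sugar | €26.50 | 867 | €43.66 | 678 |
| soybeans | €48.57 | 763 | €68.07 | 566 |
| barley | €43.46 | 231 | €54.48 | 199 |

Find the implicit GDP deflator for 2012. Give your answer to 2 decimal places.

Nominal GDP 2012 = 43.66·678 + 68.07·566 + 54.48·199 = 78970.62.
Real GDP 2012 (at 2007 prices) = 26.50·678 + 48.57·566 + 43.46·199 = 54106.16.
Deflator = Nominal/Real × 100 = 78970.62/54106.16 × 100 = 145.955.

145.95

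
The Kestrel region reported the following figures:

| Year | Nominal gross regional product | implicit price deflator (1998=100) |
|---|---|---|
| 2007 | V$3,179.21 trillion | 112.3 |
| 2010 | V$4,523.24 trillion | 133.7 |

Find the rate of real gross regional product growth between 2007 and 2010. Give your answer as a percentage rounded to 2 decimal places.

19.50%

Deflate each year: 2007 → 3179.21/1.123 = 2831.00; 2010 → 4523.24/1.337 = 3383.13.
So real gross regional product changed by 3383.13/2831.00 − 1 = 0.1950, i.e. 19.50%.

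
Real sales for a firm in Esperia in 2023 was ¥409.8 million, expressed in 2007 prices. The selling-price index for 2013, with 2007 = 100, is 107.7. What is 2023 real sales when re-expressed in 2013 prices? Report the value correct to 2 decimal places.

Real sales in 2013 prices = Real sales in 2007 prices × (P_2013/P_2007) = 409.8 × 1.077 = 441.35.

¥441.35 million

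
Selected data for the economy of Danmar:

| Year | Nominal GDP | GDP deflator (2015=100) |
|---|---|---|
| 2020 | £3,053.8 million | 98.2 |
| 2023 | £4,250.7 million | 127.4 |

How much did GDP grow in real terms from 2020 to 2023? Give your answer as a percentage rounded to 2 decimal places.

Deflate each year: 2020 → 3053.8/0.982 = 3109.78; 2023 → 4250.7/1.274 = 3336.50.
So real GDP changed by 3336.50/3109.78 − 1 = 0.0729, i.e. 7.29%.

7.29%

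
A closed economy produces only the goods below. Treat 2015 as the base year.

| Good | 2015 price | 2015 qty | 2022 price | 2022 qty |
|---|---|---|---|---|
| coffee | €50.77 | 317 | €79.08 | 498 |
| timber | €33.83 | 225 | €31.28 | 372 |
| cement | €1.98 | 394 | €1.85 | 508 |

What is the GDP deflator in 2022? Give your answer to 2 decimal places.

Nominal GDP 2022 = 79.08·498 + 31.28·372 + 1.85·508 = 51957.80.
Real GDP 2022 (at 2015 prices) = 50.77·498 + 33.83·372 + 1.98·508 = 38874.06.
Deflator = Nominal/Real × 100 = 51957.80/38874.06 × 100 = 133.657.

133.66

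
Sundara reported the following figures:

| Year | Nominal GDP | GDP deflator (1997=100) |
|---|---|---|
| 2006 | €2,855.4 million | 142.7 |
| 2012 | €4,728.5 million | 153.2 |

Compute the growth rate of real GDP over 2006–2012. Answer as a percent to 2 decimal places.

54.25%

Real GDP 2006 = 2855.4 / 1.427 = 2000.98.
Real GDP 2012 = 4728.5 / 1.532 = 3086.49.
Real growth = 3086.49 / 2000.98 − 1 = 0.5425.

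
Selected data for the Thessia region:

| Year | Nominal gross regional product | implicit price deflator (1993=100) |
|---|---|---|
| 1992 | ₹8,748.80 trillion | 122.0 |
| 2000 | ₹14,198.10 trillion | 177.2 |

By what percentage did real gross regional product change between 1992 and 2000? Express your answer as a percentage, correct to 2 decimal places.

Real gross regional product 1992 = 8748.80 / 1.220 = 7171.15.
Real gross regional product 2000 = 14198.10 / 1.772 = 8012.47.
Real growth = 8012.47 / 7171.15 − 1 = 0.1173.

11.73%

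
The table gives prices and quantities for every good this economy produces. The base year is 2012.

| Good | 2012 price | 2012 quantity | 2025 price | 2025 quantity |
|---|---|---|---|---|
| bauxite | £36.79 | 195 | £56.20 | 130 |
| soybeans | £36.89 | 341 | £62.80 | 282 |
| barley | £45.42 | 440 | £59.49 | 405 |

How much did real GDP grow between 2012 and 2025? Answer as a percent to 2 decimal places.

Real GDP 2012 = Nominal GDP 2012 = 36.79·195 + 36.89·341 + 45.42·440 = 39738.34.
Real GDP 2025 (at 2012 prices) = 36.79·130 + 36.89·282 + 45.42·405 = 33580.78.
Real growth = 33580.78/39738.34 − 1 = -0.1550.

-15.50%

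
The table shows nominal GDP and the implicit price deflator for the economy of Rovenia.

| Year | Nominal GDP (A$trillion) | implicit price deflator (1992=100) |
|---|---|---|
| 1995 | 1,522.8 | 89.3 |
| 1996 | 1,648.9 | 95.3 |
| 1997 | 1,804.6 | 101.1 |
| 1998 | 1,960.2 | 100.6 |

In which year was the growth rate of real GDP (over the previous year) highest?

1996: real = 1648.9/0.953 = 1730.22; growth vs 1995 (1705.26) = 1.46%.
1997: real = 1804.6/1.011 = 1784.97; growth vs 1996 (1730.22) = 3.16%.
1998: real = 1960.2/1.006 = 1948.51; growth vs 1997 (1784.97) = 9.16%.

1998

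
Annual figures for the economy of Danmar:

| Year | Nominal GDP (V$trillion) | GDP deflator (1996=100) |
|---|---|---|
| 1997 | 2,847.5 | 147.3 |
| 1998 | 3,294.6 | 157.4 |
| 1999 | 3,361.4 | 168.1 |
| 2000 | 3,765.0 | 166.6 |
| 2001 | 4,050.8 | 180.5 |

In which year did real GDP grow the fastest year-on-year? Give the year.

1998: real = 3294.6/1.574 = 2093.14; growth vs 1997 (1933.13) = 8.28%.
1999: real = 3361.4/1.681 = 1999.64; growth vs 1998 (2093.14) = -4.47%.
2000: real = 3765.0/1.666 = 2259.90; growth vs 1999 (1999.64) = 13.02%.
2001: real = 4050.8/1.805 = 2244.21; growth vs 2000 (2259.90) = -0.69%.

2000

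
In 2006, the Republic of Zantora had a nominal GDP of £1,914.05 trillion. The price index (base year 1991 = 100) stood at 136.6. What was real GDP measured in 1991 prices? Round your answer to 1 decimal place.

£1,401.2 trillion

Real GDP = Nominal / (price index/100) = 1914.05 / 1.366 = 1401.21.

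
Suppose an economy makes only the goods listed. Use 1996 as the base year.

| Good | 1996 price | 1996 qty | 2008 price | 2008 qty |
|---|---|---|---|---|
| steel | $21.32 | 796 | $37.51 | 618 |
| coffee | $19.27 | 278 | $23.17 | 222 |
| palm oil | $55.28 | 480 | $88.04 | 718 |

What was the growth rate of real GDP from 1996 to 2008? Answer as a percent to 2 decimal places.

16.95%

Real GDP 1996 = Nominal GDP 1996 = 21.32·796 + 19.27·278 + 55.28·480 = 48862.18.
Real GDP 2008 (at 1996 prices) = 21.32·618 + 19.27·222 + 55.28·718 = 57144.74.
Real growth = 57144.74/48862.18 − 1 = 0.1695.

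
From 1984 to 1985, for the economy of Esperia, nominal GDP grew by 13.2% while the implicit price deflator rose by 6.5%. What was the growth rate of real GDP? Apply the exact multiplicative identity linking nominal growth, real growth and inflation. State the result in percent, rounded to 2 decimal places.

(1 + g_nom) = (1 + g_real)(1 + π), so g_real = 1.1320 / 1.0650 − 1 = 0.06291.

6.29%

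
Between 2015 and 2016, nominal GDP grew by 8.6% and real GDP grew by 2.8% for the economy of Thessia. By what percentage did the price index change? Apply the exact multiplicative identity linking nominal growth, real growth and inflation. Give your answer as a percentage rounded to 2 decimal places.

5.64%

(1 + g_nom) = (1 + g_real)(1 + π), so π = 1.0860 / 1.0280 − 1 = 0.05642.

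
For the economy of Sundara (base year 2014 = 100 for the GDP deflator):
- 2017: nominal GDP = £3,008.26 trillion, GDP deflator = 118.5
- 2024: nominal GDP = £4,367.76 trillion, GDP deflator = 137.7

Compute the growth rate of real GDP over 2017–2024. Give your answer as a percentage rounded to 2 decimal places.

Real GDP 2017 = 3008.26 / 1.185 = 2538.62.
Real GDP 2024 = 4367.76 / 1.377 = 3171.94.
Real growth = 3171.94 / 2538.62 − 1 = 0.2495.

24.95%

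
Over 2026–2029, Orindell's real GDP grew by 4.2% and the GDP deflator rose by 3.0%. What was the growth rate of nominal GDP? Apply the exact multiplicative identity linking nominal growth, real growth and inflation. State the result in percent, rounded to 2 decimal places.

7.33%

(1 + g_nom) = (1 + g_real)(1 + π) = 1.0420 × 1.0300 = 1.07326.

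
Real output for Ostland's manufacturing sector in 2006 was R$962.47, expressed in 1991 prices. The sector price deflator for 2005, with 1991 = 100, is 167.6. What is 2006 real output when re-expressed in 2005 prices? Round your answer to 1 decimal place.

Real output in 2005 prices = Real output in 1991 prices × (P_2005/P_1991) = 962.47 × 1.676 = 1613.10.

R$1,613.1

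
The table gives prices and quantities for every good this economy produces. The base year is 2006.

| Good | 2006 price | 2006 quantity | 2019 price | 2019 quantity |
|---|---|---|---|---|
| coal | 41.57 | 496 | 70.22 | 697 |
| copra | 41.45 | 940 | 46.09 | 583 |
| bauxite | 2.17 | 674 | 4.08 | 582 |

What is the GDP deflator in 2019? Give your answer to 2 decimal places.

Nominal GDP 2019 = 70.22·697 + 46.09·583 + 4.08·582 = 78188.37.
Real GDP 2019 (at 2006 prices) = 41.57·697 + 41.45·583 + 2.17·582 = 54402.58.
Deflator = Nominal/Real × 100 = 78188.37/54402.58 × 100 = 143.722.

143.72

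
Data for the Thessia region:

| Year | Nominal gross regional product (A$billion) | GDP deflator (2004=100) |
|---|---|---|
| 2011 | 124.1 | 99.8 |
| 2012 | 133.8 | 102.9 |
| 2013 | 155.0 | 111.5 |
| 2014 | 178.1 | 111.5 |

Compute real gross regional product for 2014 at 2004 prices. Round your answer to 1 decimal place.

A$159.7 billion

Real gross regional product 2014 = 178.1 / 1.115 = 159.73.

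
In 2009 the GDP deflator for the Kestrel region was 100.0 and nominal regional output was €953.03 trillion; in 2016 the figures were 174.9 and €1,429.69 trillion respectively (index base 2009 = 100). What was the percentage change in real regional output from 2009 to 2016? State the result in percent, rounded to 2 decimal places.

-14.23%

Deflate each year: 2009 → 953.03/1.000 = 953.03; 2016 → 1429.69/1.749 = 817.43.
So real regional output changed by 817.43/953.03 − 1 = -0.1423, i.e. -14.23%.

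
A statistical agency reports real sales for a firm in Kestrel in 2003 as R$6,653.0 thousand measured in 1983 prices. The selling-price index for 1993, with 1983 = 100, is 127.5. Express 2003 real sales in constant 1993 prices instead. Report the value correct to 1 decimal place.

Real sales in 1993 prices = Real sales in 1983 prices × (P_1993/P_1983) = 6653.0 × 1.275 = 8482.58.

R$8,482.6 thousand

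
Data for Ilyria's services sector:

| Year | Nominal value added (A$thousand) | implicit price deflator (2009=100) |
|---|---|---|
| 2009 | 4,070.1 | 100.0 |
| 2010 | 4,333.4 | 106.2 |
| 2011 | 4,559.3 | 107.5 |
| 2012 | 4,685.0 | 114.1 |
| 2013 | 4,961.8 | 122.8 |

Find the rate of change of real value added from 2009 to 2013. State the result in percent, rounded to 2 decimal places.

-0.73%

Real value added 2009 = 4070.1/1.000 = 4070.10.
Real value added 2013 = 4961.8/1.228 = 4040.55.
Change = 4040.55/4070.10 − 1 = -0.0073.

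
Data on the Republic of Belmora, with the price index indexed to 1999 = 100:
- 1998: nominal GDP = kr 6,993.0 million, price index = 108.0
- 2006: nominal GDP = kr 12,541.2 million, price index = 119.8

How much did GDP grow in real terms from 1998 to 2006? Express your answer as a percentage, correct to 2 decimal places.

Deflate each year: 1998 → 6993.0/1.080 = 6475.00; 2006 → 12541.2/1.198 = 10468.45.
So real GDP changed by 10468.45/6475.00 − 1 = 0.6167, i.e. 61.67%.

61.67%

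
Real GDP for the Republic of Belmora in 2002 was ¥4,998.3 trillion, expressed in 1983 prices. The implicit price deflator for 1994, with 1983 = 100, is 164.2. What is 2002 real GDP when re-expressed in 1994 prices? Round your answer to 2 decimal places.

Real GDP in 1994 prices = Real GDP in 1983 prices × (P_1994/P_1983) = 4998.3 × 1.642 = 8207.21.

¥8,207.21 trillion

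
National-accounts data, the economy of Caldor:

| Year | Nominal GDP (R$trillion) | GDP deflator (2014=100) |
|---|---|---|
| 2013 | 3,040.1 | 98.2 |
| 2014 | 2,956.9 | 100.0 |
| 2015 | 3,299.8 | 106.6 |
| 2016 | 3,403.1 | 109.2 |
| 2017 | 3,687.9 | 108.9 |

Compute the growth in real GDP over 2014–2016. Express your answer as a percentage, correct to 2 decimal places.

5.39%

Real GDP 2014 = 2956.9/1.000 = 2956.90.
Real GDP 2016 = 3403.1/1.092 = 3116.39.
Change = 3116.39/2956.90 − 1 = 0.0539.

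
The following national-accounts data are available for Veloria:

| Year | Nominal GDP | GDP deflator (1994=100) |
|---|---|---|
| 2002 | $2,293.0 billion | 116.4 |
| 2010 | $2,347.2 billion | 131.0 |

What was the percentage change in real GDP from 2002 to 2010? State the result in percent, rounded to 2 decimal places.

Real GDP 2002 = 2293.0 / 1.164 = 1969.93.
Real GDP 2010 = 2347.2 / 1.310 = 1791.76.
Real growth = 1791.76 / 1969.93 − 1 = -0.0904.

-9.04%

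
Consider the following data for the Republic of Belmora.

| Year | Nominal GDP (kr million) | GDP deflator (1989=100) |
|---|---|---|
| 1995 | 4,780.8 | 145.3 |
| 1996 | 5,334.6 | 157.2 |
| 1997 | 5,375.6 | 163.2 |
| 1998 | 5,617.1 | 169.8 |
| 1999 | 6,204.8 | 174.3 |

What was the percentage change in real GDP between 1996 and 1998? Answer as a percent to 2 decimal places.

-2.52%

Real GDP 1996 = 5334.6/1.572 = 3393.51.
Real GDP 1998 = 5617.1/1.698 = 3308.07.
Change = 3308.07/3393.51 − 1 = -0.0252.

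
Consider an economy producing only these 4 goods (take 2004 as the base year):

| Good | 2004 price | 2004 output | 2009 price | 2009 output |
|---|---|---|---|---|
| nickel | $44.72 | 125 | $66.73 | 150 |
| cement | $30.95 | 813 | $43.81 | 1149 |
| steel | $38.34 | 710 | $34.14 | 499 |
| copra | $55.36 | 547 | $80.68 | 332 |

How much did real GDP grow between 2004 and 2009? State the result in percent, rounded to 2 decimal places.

Real GDP 2004 = Nominal GDP 2004 = 44.72·125 + 30.95·813 + 38.34·710 + 55.36·547 = 88255.67.
Real GDP 2009 (at 2004 prices) = 44.72·150 + 30.95·1149 + 38.34·499 + 55.36·332 = 79780.73.
Real growth = 79780.73/88255.67 − 1 = -0.0960.

-9.60%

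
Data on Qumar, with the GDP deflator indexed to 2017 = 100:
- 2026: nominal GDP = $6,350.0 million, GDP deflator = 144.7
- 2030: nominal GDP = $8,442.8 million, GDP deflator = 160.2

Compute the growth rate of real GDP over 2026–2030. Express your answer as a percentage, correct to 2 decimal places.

20.09%

Real GDP 2026 = 6350.0 / 1.447 = 4388.39.
Real GDP 2030 = 8442.8 / 1.602 = 5270.16.
Real growth = 5270.16 / 4388.39 − 1 = 0.2009.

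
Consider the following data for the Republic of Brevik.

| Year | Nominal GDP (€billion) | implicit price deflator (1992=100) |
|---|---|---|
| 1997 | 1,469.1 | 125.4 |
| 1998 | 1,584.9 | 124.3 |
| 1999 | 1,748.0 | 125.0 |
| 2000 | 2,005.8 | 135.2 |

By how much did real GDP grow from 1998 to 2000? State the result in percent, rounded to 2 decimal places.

Real GDP 1998 = 1584.9/1.243 = 1275.06.
Real GDP 2000 = 2005.8/1.352 = 1483.58.
Change = 1483.58/1275.06 − 1 = 0.1635.

16.35%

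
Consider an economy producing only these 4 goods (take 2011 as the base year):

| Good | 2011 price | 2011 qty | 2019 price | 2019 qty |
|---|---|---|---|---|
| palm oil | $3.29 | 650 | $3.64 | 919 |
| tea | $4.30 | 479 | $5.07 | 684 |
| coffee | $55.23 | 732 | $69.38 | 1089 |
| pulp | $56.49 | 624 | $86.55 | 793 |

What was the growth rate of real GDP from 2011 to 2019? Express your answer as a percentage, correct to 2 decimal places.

Real GDP 2011 = Nominal GDP 2011 = 3.29·650 + 4.30·479 + 55.23·732 + 56.49·624 = 79876.32.
Real GDP 2019 (at 2011 prices) = 3.29·919 + 4.30·684 + 55.23·1089 + 56.49·793 = 110906.75.
Real growth = 110906.75/79876.32 − 1 = 0.3885.

38.85%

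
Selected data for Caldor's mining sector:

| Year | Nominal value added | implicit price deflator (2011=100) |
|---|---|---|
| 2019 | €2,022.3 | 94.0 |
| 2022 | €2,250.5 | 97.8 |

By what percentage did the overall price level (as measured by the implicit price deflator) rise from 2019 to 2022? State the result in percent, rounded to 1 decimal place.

Price-level change = 97.8 / 94.0 − 1 = 0.0404.

4.0%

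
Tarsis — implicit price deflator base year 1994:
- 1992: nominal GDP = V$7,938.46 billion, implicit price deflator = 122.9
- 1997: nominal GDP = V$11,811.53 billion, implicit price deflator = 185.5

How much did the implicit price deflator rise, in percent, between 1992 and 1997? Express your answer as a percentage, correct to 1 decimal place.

50.9%

Price-level change = 185.5 / 122.9 − 1 = 0.5094.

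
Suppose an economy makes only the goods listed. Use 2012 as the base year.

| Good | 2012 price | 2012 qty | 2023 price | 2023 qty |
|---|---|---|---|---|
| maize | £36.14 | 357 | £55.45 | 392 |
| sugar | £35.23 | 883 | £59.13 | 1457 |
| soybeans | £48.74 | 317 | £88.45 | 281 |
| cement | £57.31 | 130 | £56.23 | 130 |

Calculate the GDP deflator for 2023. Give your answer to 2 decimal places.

161.64

Nominal GDP 2023 = 55.45·392 + 59.13·1457 + 88.45·281 + 56.23·130 = 140053.16.
Real GDP 2023 (at 2012 prices) = 36.14·392 + 35.23·1457 + 48.74·281 + 57.31·130 = 86643.23.
Deflator = Nominal/Real × 100 = 140053.16/86643.23 × 100 = 161.644.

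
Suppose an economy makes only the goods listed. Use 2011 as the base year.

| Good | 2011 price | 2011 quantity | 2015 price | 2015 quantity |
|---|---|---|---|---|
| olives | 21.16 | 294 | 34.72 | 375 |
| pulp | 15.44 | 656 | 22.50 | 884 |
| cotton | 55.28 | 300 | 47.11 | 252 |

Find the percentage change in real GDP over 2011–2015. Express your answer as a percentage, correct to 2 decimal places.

7.84%

Real GDP 2011 = Nominal GDP 2011 = 21.16·294 + 15.44·656 + 55.28·300 = 32933.68.
Real GDP 2015 (at 2011 prices) = 21.16·375 + 15.44·884 + 55.28·252 = 35514.52.
Real growth = 35514.52/32933.68 − 1 = 0.0784.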